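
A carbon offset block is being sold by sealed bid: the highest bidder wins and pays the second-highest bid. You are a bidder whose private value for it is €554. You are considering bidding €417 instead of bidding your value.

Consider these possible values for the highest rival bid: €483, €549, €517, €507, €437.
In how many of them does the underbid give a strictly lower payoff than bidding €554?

5

The deviation hurts exactly when the highest competing bid lies strictly between €417 and €554 — underbidding then forfeits a profitable win.
€483: inside the interval → strictly worse (loss €71).
€549: inside the interval → strictly worse (loss €5).
€517: inside the interval → strictly worse (loss €37).
€507: inside the interval → strictly worse (loss €47).
€437: inside the interval → strictly worse (loss €117).
Count: 5.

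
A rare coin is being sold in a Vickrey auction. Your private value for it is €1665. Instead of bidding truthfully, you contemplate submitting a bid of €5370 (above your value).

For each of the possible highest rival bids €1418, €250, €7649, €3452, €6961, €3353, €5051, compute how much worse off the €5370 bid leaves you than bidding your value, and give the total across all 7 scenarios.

€6861

The deviation costs you only when the competing bid falls strictly between €1665 and €5370; elsewhere both bids give the same outcome.
€1418: outcomes coincide → loss €0.
€250: outcomes coincide → loss €0.
€7649: outcomes coincide → loss €0.
€3452: truthful payoff €0, deviation payoff −€1787 → loss €1787.
€6961: outcomes coincide → loss €0.
€3353: truthful payoff €0, deviation payoff −€1688 → loss €1688.
€5051: truthful payoff €0, deviation payoff −€3386 → loss €3386.
Total loss = €1787 + €1688 + €3386 = €6861.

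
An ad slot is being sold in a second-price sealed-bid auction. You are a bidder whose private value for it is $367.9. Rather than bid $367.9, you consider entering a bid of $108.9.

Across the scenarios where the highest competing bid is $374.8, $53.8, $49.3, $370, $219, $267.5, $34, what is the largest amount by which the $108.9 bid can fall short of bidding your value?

$148.9

$374.8: same outcome either way → loss $0.
$53.8: same outcome either way → loss $0.
$49.3: same outcome either way → loss $0.
$370: same outcome either way → loss $0.
$219: truthful gives $148.9, deviation gives $0 → loss $148.9.
$267.5: truthful gives $100.4, deviation gives $0 → loss $100.4.
$34: same outcome either way → loss $0.
Maximum loss: $148.9.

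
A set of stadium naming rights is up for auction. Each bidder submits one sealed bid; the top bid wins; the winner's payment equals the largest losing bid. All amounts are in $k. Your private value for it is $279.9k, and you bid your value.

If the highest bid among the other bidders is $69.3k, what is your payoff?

Your bid $279.9k exceeds the highest competing bid $69.3k, so you win.
In a second-price auction the winner pays the second-highest bid, $69.3k.
Payoff = value − price = $279.9k − $69.3k = $210.6k.

$210.6k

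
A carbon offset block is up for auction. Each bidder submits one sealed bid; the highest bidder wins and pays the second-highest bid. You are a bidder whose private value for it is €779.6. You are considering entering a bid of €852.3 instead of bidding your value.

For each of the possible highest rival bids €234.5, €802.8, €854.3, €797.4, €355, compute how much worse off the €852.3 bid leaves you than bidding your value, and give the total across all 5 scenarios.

The deviation costs you only when the competing bid falls strictly between €779.6 and €852.3; elsewhere both bids give the same outcome.
€234.5: outcomes coincide → loss €0.
€802.8: truthful payoff €0, deviation payoff −€23.2 → loss €23.2.
€854.3: outcomes coincide → loss €0.
€797.4: truthful payoff €0, deviation payoff −€17.8 → loss €17.8.
€355: outcomes coincide → loss €0.
Total loss = €23.2 + €17.8 = €41.
Truthful bidding weakly dominates here: raising your bid can only win items priced above your value, and lowering it can only forfeit items priced below.

€41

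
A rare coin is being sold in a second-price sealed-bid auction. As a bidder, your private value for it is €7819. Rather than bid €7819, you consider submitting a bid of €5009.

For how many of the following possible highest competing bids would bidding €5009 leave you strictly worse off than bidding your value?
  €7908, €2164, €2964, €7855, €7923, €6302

The deviation hurts exactly when the highest competing bid lies strictly between €5009 and €7819 — underbidding then forfeits a profitable win.
€7908: above both → same outcome either way.
€2164: below both → same outcome either way.
€2964: below both → same outcome either way.
€7855: above both → same outcome either way.
€7923: above both → same outcome either way.
€6302: inside the interval → strictly worse (loss €1517).
Count: 1.

1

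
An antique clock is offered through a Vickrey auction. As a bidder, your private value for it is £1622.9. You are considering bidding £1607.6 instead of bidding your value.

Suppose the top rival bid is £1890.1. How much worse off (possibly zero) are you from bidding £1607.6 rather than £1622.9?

Bidding your value £1622.9: you lose (since £1622.9 < £1890.1). Payoff £0.
Bidding £1607.6: you lose. Payoff £0.
Difference = £0 − £0 = £0; both bids lead to the same outcome because the competing bid is above both your value and your alternative bid.

£0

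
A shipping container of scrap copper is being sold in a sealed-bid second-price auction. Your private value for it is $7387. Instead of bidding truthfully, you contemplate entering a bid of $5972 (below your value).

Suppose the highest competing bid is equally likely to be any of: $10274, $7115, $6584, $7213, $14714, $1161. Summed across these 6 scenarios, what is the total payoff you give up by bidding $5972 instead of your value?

The deviation costs you only when the competing bid falls strictly between $5972 and $7387; elsewhere both bids give the same outcome.
$10274: outcomes coincide → loss $0.
$7115: truthful payoff $272, deviation payoff $0 → loss $272.
$6584: truthful payoff $803, deviation payoff $0 → loss $803.
$7213: truthful payoff $174, deviation payoff $0 → loss $174.
$14714: outcomes coincide → loss $0.
$1161: outcomes coincide → loss $0.
Total loss = $272 + $803 + $174 = $1249.
Because the price is fixed by the runner-up's bid, deviating from your value can only change a good outcome into a bad one — never the reverse.

$1249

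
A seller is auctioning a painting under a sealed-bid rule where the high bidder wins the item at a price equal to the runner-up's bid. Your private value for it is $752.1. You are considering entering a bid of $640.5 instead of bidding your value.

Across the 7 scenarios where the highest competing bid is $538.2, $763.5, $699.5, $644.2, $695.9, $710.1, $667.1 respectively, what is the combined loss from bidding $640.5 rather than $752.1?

$343.7

The deviation costs you only when the competing bid falls strictly between $640.5 and $752.1; elsewhere both bids give the same outcome.
$538.2: outcomes coincide → loss $0.
$763.5: outcomes coincide → loss $0.
$699.5: truthful payoff $52.6, deviation payoff $0 → loss $52.6.
$644.2: truthful payoff $107.9, deviation payoff $0 → loss $107.9.
$695.9: truthful payoff $56.2, deviation payoff $0 → loss $56.2.
$710.1: truthful payoff $42, deviation payoff $0 → loss $42.
$667.1: truthful payoff $85, deviation payoff $0 → loss $85.
Total loss = $52.6 + $107.9 + $56.2 + $42 + $85 = $343.7.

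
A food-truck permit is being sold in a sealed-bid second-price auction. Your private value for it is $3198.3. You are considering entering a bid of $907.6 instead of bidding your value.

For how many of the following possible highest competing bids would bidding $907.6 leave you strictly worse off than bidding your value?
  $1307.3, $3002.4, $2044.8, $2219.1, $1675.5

The deviation hurts exactly when the highest competing bid lies strictly between $907.6 and $3198.3 — underbidding then forfeits a profitable win.
$1307.3: inside the interval → strictly worse (loss $1891).
$3002.4: inside the interval → strictly worse (loss $195.9).
$2044.8: inside the interval → strictly worse (loss $1153.5).
$2219.1: inside the interval → strictly worse (loss $979.2).
$1675.5: inside the interval → strictly worse (loss $1522.8).
Count: 5.

5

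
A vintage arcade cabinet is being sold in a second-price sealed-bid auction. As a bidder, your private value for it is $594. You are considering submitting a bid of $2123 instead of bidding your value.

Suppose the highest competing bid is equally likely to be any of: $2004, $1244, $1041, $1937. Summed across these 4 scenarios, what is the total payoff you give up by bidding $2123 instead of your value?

$3850

The deviation costs you only when the competing bid falls strictly between $594 and $2123; elsewhere both bids give the same outcome.
$2004: truthful payoff $0, deviation payoff −$1410 → loss $1410.
$1244: truthful payoff $0, deviation payoff −$650 → loss $650.
$1041: truthful payoff $0, deviation payoff −$447 → loss $447.
$1937: truthful payoff $0, deviation payoff −$1343 → loss $1343.
Total loss = $1410 + $650 + $447 + $1343 = $3850.
In a second-price auction your bid sets only whether you win, not what you pay, so bidding your true value is weakly dominant.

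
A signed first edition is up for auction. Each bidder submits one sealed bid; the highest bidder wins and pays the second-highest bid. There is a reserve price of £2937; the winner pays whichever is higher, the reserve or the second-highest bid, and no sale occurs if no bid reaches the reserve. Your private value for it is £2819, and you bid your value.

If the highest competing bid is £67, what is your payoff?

Your bid £2819 is the highest bid but falls below the reserve £2937, so the item goes unsold. Payoff £0.

£0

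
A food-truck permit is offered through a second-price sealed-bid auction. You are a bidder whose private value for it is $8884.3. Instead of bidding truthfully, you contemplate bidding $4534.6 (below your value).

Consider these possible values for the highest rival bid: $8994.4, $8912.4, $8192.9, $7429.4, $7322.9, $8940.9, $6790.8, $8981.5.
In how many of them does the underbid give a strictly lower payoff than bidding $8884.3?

4

The deviation hurts exactly when the highest competing bid lies strictly between $4534.6 and $8884.3 — underbidding then forfeits a profitable win.
$8994.4: above both → same outcome either way.
$8912.4: above both → same outcome either way.
$8192.9: inside the interval → strictly worse (loss $691.4).
$7429.4: inside the interval → strictly worse (loss $1454.9).
$7322.9: inside the interval → strictly worse (loss $1561.4).
$8940.9: above both → same outcome either way.
$6790.8: inside the interval → strictly worse (loss $2093.5).
$8981.5: above both → same outcome either way.
Count: 4.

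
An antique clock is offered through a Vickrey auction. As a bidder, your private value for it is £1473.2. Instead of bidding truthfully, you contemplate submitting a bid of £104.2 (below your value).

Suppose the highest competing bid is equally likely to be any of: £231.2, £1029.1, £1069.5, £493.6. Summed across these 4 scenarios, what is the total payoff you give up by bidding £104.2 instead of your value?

The deviation costs you only when the competing bid falls strictly between £104.2 and £1473.2; elsewhere both bids give the same outcome.
£231.2: truthful payoff £1242, deviation payoff £0 → loss £1242.
£1029.1: truthful payoff £444.1, deviation payoff £0 → loss £444.1.
£1069.5: truthful payoff £403.7, deviation payoff £0 → loss £403.7.
£493.6: truthful payoff £979.6, deviation payoff £0 → loss £979.6.
Total loss = £1242 + £444.1 + £403.7 + £979.6 = £3069.4.

£3069.4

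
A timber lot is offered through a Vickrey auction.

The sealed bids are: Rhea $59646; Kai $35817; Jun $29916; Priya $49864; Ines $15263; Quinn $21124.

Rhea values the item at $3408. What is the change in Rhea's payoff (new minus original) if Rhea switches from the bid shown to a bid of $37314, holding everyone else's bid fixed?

$46456

The highest bid among the other bidders is $49864; Rhea's bid doesn't change that.
Original bid $59646: Rhea is highest, pays the top rival bid $49864; payoff $3408 − $49864 = −$46456.
Alternative bid $37314: Rhea is not highest (top rival bid is $49864); payoff $0.
Change in payoff = $0 − (−$46456) = $46456.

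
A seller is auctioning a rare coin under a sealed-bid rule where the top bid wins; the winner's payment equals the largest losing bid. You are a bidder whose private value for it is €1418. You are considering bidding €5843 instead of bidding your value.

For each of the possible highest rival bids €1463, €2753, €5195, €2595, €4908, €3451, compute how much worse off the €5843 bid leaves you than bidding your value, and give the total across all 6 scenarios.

The deviation costs you only when the competing bid falls strictly between €1418 and €5843; elsewhere both bids give the same outcome.
€1463: truthful payoff €0, deviation payoff −€45 → loss €45.
€2753: truthful payoff €0, deviation payoff −€1335 → loss €1335.
€5195: truthful payoff €0, deviation payoff −€3777 → loss €3777.
€2595: truthful payoff €0, deviation payoff −€1177 → loss €1177.
€4908: truthful payoff €0, deviation payoff −€3490 → loss €3490.
€3451: truthful payoff €0, deviation payoff −€2033 → loss €2033.
Total loss = €45 + €1335 + €3777 + €1177 + €3490 + €2033 = €11857.

€11857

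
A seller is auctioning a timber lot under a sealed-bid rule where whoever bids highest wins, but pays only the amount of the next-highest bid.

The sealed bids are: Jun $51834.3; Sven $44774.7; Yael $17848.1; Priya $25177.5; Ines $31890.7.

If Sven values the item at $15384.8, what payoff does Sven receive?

$0

Highest bid: Jun at $51834.3, so Jun wins.
Second-highest bid: Sven at $44774.7 — that is the price the winner pays.
Sven did not win, so Sven pays nothing and receives nothing: payoff $0.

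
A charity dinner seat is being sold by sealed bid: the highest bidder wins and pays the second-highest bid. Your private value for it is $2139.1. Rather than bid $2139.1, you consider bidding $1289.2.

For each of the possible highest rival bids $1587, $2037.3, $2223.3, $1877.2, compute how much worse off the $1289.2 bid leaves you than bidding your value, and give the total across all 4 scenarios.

The deviation costs you only when the competing bid falls strictly between $1289.2 and $2139.1; elsewhere both bids give the same outcome.
$1587: truthful payoff $552.1, deviation payoff $0 → loss $552.1.
$2037.3: truthful payoff $101.8, deviation payoff $0 → loss $101.8.
$2223.3: outcomes coincide → loss $0.
$1877.2: truthful payoff $261.9, deviation payoff $0 → loss $261.9.
Total loss = $552.1 + $101.8 + $261.9 = $915.8.
Truthful bidding weakly dominates here: raising your bid can only win items priced above your value, and lowering it can only forfeit items priced below.

$915.8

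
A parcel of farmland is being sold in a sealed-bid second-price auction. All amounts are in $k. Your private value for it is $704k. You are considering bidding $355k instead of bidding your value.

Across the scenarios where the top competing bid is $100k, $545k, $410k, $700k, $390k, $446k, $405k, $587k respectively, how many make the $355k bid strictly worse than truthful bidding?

7

The deviation hurts exactly when the highest competing bid lies strictly between $355k and $704k — underbidding then forfeits a profitable win.
$100k: below both → same outcome either way.
$545k: inside the interval → strictly worse (loss $159k).
$410k: inside the interval → strictly worse (loss $294k).
$700k: inside the interval → strictly worse (loss $4k).
$390k: inside the interval → strictly worse (loss $314k).
$446k: inside the interval → strictly worse (loss $258k).
$405k: inside the interval → strictly worse (loss $299k).
$587k: inside the interval → strictly worse (loss $117k).
Count: 7.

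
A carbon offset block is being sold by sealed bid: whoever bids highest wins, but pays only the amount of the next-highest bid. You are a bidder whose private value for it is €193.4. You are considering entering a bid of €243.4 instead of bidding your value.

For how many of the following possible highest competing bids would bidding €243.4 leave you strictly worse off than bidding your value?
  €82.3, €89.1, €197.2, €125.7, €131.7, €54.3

The deviation hurts exactly when the highest competing bid lies strictly between €193.4 and €243.4 — overbidding then wins at a price above your value.
€82.3: below both → same outcome either way.
€89.1: below both → same outcome either way.
€197.2: inside the interval → strictly worse (loss €3.8).
€125.7: below both → same outcome either way.
€131.7: below both → same outcome either way.
€54.3: below both → same outcome either way.
Count: 1.

1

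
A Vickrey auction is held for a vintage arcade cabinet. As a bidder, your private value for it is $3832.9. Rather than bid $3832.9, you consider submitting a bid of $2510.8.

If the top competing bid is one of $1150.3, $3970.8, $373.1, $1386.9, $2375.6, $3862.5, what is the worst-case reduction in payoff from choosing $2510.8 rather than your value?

$0

$1150.3: same outcome either way → loss $0.
$3970.8: same outcome either way → loss $0.
$373.1: same outcome either way → loss $0.
$1386.9: same outcome either way → loss $0.
$2375.6: same outcome either way → loss $0.
$3862.5: same outcome either way → loss $0.
Maximum loss: $0.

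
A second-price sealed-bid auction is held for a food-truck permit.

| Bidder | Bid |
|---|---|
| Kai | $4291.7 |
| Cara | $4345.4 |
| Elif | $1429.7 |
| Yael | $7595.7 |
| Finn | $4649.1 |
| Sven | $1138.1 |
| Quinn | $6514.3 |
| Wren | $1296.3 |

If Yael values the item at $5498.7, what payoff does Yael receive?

Highest bid: Yael at $7595.7, so Yael wins.
Second-highest bid: Quinn at $6514.3 — that is the price the winner pays.
Yael's payoff = value − price = $5498.7 − $6514.3 = −$1015.6.

−$1015.6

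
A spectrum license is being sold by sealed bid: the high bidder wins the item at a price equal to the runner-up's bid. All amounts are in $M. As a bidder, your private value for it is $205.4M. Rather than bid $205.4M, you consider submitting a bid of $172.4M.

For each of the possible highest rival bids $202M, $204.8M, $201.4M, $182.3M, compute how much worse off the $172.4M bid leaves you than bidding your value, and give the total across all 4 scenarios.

The deviation costs you only when the competing bid falls strictly between $172.4M and $205.4M; elsewhere both bids give the same outcome.
$202M: truthful payoff $3.4M, deviation payoff $0M → loss $3.4M.
$204.8M: truthful payoff $0.6M, deviation payoff $0M → loss $0.6M.
$201.4M: truthful payoff $4M, deviation payoff $0M → loss $4M.
$182.3M: truthful payoff $23.1M, deviation payoff $0M → loss $23.1M.
Total loss = $3.4M + $0.6M + $4M + $23.1M = $31.1M.
Because the price is fixed by the runner-up's bid, deviating from your value can only change a good outcome into a bad one — never the reverse.

$31.1M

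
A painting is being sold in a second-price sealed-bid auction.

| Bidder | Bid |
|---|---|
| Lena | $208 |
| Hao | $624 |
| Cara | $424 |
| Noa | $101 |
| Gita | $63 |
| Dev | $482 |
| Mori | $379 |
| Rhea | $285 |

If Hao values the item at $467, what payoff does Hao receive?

−$15

Highest bid: Hao at $624, so Hao wins.
Second-highest bid: Dev at $482 — that is the price the winner pays.
Hao's payoff = value − price = $467 − $482 = −$15.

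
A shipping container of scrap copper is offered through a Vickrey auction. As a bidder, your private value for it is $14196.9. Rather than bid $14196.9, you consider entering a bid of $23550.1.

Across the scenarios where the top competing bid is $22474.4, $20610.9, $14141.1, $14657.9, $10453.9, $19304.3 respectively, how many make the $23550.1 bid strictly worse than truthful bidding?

4

The deviation hurts exactly when the highest competing bid lies strictly between $14196.9 and $23550.1 — overbidding then wins at a price above your value.
$22474.4: inside the interval → strictly worse (loss $8277.5).
$20610.9: inside the interval → strictly worse (loss $6414).
$14141.1: below both → same outcome either way.
$14657.9: inside the interval → strictly worse (loss $461).
$10453.9: below both → same outcome either way.
$19304.3: inside the interval → strictly worse (loss $5107.4).
Count: 4.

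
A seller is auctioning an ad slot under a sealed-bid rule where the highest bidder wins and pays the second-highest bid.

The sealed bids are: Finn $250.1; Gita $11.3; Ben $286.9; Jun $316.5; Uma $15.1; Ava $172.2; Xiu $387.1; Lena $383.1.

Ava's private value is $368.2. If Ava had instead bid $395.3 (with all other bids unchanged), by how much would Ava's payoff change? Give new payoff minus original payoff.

The highest bid among the other bidders is $387.1; Ava's bid doesn't change that.
Original bid $172.2: Ava is not highest (top rival bid is $387.1); payoff $0.
Alternative bid $395.3: Ava is highest, pays the top rival bid $387.1; payoff $368.2 − $387.1 = −$18.9.
Change in payoff = −$18.9 − ($0) = −$18.9.

−$18.9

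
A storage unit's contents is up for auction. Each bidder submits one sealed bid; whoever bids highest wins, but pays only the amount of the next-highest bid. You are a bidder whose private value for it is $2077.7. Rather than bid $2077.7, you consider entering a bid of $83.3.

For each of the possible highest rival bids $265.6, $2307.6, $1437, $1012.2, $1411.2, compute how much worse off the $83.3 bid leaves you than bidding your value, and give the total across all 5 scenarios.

$4184.8

The deviation costs you only when the competing bid falls strictly between $83.3 and $2077.7; elsewhere both bids give the same outcome.
$265.6: truthful payoff $1812.1, deviation payoff $0 → loss $1812.1.
$2307.6: outcomes coincide → loss $0.
$1437: truthful payoff $640.7, deviation payoff $0 → loss $640.7.
$1012.2: truthful payoff $1065.5, deviation payoff $0 → loss $1065.5.
$1411.2: truthful payoff $666.5, deviation payoff $0 → loss $666.5.
Total loss = $1812.1 + $640.7 + $1065.5 + $666.5 = $4184.8.
In a second-price auction your bid sets only whether you win, not what you pay, so bidding your true value is weakly dominant.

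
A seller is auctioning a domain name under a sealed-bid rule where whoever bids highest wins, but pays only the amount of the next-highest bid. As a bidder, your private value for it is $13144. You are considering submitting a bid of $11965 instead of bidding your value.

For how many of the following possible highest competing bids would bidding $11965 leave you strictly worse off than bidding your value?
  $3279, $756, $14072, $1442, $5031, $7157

The deviation hurts exactly when the highest competing bid lies strictly between $11965 and $13144 — underbidding then forfeits a profitable win.
$3279: below both → same outcome either way.
$756: below both → same outcome either way.
$14072: above both → same outcome either way.
$1442: below both → same outcome either way.
$5031: below both → same outcome either way.
$7157: below both → same outcome either way.
Count: 0.

0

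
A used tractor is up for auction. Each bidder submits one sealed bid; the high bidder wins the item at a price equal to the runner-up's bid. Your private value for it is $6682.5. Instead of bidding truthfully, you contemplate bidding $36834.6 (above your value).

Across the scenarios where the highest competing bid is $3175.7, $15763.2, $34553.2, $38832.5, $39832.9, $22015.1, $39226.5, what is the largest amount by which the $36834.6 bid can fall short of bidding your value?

$3175.7: same outcome either way → loss $0.
$15763.2: truthful gives $0, deviation gives −$9080.7 → loss $9080.7.
$34553.2: truthful gives $0, deviation gives −$27870.7 → loss $27870.7.
$38832.5: same outcome either way → loss $0.
$39832.9: same outcome either way → loss $0.
$22015.1: truthful gives $0, deviation gives −$15332.6 → loss $15332.6.
$39226.5: same outcome either way → loss $0.
Maximum loss: $27870.7.

$27870.7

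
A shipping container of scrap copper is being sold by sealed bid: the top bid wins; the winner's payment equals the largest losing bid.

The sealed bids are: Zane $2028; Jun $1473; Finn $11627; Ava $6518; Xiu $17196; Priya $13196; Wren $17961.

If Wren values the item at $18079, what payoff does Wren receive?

Highest bid: Wren at $17961, so Wren wins.
Second-highest bid: Xiu at $17196 — that is the price the winner pays.
Wren's payoff = value − price = $18079 − $17196 = $883.

$883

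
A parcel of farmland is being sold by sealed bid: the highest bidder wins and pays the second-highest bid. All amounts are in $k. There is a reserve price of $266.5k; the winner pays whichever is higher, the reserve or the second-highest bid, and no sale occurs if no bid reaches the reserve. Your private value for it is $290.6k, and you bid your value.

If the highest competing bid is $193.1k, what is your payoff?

Your bid $290.6k is the highest and exceeds the reserve.
Price = max(second-highest bid, reserve) = max($193.1k, $266.5k) = $266.5k.
Payoff = $290.6k − $266.5k = $24.1k.

$24.1k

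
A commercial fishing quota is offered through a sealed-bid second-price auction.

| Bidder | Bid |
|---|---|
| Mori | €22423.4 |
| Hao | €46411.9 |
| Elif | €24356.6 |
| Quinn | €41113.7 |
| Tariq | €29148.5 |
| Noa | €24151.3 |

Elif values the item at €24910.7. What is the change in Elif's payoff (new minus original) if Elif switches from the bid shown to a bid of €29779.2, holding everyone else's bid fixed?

The highest bid among the other bidders is €46411.9; Elif's bid doesn't change that.
Original bid €24356.6: Elif is not highest (top rival bid is €46411.9); payoff €0.
Alternative bid €29779.2: Elif is not highest (top rival bid is €46411.9); payoff €0.
Change in payoff = €0 − (€0) = €0.

€0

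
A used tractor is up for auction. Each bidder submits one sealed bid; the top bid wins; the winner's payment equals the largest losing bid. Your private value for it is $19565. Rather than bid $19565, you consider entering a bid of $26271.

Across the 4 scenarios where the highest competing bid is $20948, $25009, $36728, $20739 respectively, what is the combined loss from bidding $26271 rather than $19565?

The deviation costs you only when the competing bid falls strictly between $19565 and $26271; elsewhere both bids give the same outcome.
$20948: truthful payoff $0, deviation payoff −$1383 → loss $1383.
$25009: truthful payoff $0, deviation payoff −$5444 → loss $5444.
$36728: outcomes coincide → loss $0.
$20739: truthful payoff $0, deviation payoff −$1174 → loss $1174.
Total loss = $1383 + $5444 + $1174 = $8001.

$8001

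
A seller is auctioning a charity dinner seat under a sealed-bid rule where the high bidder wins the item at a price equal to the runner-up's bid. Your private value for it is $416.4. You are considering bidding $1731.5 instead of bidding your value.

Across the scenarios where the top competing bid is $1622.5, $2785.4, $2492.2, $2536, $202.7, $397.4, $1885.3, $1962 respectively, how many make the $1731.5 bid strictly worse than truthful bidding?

1

The deviation hurts exactly when the highest competing bid lies strictly between $416.4 and $1731.5 — overbidding then wins at a price above your value.
$1622.5: inside the interval → strictly worse (loss $1206.1).
$2785.4: above both → same outcome either way.
$2492.2: above both → same outcome either way.
$2536: above both → same outcome either way.
$202.7: below both → same outcome either way.
$397.4: below both → same outcome either way.
$1885.3: above both → same outcome either way.
$1962: above both → same outcome either way.
Count: 1.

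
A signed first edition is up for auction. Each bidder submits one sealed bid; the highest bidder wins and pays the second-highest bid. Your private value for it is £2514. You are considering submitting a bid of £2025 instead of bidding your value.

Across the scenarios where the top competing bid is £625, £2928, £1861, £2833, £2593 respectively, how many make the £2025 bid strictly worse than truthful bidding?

0

The deviation hurts exactly when the highest competing bid lies strictly between £2025 and £2514 — underbidding then forfeits a profitable win.
£625: below both → same outcome either way.
£2928: above both → same outcome either way.
£1861: below both → same outcome either way.
£2833: above both → same outcome either way.
£2593: above both → same outcome either way.
Count: 0.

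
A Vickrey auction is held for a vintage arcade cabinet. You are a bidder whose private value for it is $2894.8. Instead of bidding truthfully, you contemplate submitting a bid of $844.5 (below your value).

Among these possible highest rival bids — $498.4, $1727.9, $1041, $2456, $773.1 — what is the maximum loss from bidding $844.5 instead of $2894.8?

$498.4: same outcome either way → loss $0.
$1727.9: truthful gives $1166.9, deviation gives $0 → loss $1166.9.
$1041: truthful gives $1853.8, deviation gives $0 → loss $1853.8.
$2456: truthful gives $438.8, deviation gives $0 → loss $438.8.
$773.1: same outcome either way → loss $0.
Maximum loss: $1853.8.

$1853.8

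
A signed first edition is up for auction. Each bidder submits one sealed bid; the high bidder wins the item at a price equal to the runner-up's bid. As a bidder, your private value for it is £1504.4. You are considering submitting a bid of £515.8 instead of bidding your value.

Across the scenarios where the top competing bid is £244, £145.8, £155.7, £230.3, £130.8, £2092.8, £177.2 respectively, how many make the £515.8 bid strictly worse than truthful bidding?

The deviation hurts exactly when the highest competing bid lies strictly between £515.8 and £1504.4 — underbidding then forfeits a profitable win.
£244: below both → same outcome either way.
£145.8: below both → same outcome either way.
£155.7: below both → same outcome either way.
£230.3: below both → same outcome either way.
£130.8: below both → same outcome either way.
£2092.8: above both → same outcome either way.
£177.2: below both → same outcome either way.
Count: 0.

0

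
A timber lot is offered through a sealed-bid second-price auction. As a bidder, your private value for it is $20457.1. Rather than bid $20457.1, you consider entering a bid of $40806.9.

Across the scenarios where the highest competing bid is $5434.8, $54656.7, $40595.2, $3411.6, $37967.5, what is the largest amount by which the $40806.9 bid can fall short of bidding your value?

$20138.1

$5434.8: same outcome either way → loss $0.
$54656.7: same outcome either way → loss $0.
$40595.2: truthful gives $0, deviation gives −$20138.1 → loss $20138.1.
$3411.6: same outcome either way → loss $0.
$37967.5: truthful gives $0, deviation gives −$17510.4 → loss $17510.4.
Maximum loss: $20138.1.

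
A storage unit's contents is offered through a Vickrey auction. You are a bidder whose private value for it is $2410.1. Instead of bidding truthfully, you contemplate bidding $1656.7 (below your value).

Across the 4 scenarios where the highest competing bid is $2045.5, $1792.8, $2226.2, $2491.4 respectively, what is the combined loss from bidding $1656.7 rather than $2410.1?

The deviation costs you only when the competing bid falls strictly between $1656.7 and $2410.1; elsewhere both bids give the same outcome.
$2045.5: truthful payoff $364.6, deviation payoff $0 → loss $364.6.
$1792.8: truthful payoff $617.3, deviation payoff $0 → loss $617.3.
$2226.2: truthful payoff $183.9, deviation payoff $0 → loss $183.9.
$2491.4: outcomes coincide → loss $0.
Total loss = $364.6 + $617.3 + $183.9 = $1165.8.

$1165.8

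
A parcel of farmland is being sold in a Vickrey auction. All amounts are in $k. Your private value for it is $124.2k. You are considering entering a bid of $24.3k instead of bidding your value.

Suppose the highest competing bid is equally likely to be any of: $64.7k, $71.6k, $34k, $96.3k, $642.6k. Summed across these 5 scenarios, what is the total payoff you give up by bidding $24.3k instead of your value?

$230.2k

The deviation costs you only when the competing bid falls strictly between $24.3k and $124.2k; elsewhere both bids give the same outcome.
$64.7k: truthful payoff $59.5k, deviation payoff $0k → loss $59.5k.
$71.6k: truthful payoff $52.6k, deviation payoff $0k → loss $52.6k.
$34k: truthful payoff $90.2k, deviation payoff $0k → loss $90.2k.
$96.3k: truthful payoff $27.9k, deviation payoff $0k → loss $27.9k.
$642.6k: outcomes coincide → loss $0k.
Total loss = $59.5k + $52.6k + $90.2k + $27.9k = $230.2k.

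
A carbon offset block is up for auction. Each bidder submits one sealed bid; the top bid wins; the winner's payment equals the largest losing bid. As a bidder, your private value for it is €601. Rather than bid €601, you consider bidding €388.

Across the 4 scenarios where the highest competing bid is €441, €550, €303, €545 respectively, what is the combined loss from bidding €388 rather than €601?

€267

The deviation costs you only when the competing bid falls strictly between €388 and €601; elsewhere both bids give the same outcome.
€441: truthful payoff €160, deviation payoff €0 → loss €160.
€550: truthful payoff €51, deviation payoff €0 → loss €51.
€303: outcomes coincide → loss €0.
€545: truthful payoff €56, deviation payoff €0 → loss €56.
Total loss = €160 + €51 + €56 = €267.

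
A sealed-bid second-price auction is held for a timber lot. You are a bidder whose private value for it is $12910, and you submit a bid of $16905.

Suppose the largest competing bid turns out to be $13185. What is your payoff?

Your bid $16905 exceeds the highest competing bid $13185, so you win.
In a second-price auction the winner pays the second-highest bid, $13185.
Payoff = value − price = $12910 − $13185 = −$275.

−$275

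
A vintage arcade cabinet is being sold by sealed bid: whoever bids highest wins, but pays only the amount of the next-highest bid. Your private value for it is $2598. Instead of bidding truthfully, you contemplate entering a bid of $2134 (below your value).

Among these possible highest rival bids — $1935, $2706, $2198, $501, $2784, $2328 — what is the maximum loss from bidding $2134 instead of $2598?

$400

$1935: same outcome either way → loss $0.
$2706: same outcome either way → loss $0.
$2198: truthful gives $400, deviation gives $0 → loss $400.
$501: same outcome either way → loss $0.
$2784: same outcome either way → loss $0.
$2328: truthful gives $270, deviation gives $0 → loss $270.
Maximum loss: $400.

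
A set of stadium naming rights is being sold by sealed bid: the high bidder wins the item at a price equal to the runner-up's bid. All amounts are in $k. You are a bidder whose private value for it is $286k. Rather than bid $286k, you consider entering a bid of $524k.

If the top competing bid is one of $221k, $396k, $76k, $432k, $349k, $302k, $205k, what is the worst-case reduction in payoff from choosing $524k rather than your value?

$221k: same outcome either way → loss $0k.
$396k: truthful gives $0k, deviation gives −$110k → loss $110k.
$76k: same outcome either way → loss $0k.
$432k: truthful gives $0k, deviation gives −$146k → loss $146k.
$349k: truthful gives $0k, deviation gives −$63k → loss $63k.
$302k: truthful gives $0k, deviation gives −$16k → loss $16k.
$205k: same outcome either way → loss $0k.
Maximum loss: $146k.

$146k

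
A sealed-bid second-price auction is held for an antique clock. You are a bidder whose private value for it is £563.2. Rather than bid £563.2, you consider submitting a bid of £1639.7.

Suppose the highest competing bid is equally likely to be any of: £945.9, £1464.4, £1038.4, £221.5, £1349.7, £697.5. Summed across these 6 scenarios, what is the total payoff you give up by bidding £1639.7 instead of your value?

£2679.9

The deviation costs you only when the competing bid falls strictly between £563.2 and £1639.7; elsewhere both bids give the same outcome.
£945.9: truthful payoff £0, deviation payoff −£382.7 → loss £382.7.
£1464.4: truthful payoff £0, deviation payoff −£901.2 → loss £901.2.
£1038.4: truthful payoff £0, deviation payoff −£475.2 → loss £475.2.
£221.5: outcomes coincide → loss £0.
£1349.7: truthful payoff £0, deviation payoff −£786.5 → loss £786.5.
£697.5: truthful payoff £0, deviation payoff −£134.3 → loss £134.3.
Total loss = £382.7 + £901.2 + £475.2 + £786.5 + £134.3 = £2679.9.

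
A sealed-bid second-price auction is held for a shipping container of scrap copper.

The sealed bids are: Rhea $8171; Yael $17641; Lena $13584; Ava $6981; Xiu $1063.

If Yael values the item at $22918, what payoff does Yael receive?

Highest bid: Yael at $17641, so Yael wins.
Second-highest bid: Lena at $13584 — that is the price the winner pays.
Yael's payoff = value − price = $22918 − $13584 = $9334.

$9334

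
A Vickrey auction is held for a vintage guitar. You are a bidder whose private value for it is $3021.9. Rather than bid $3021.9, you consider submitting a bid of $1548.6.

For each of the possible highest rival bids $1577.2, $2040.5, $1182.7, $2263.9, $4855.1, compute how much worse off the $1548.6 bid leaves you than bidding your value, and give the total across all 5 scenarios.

$3184.1

The deviation costs you only when the competing bid falls strictly between $1548.6 and $3021.9; elsewhere both bids give the same outcome.
$1577.2: truthful payoff $1444.7, deviation payoff $0 → loss $1444.7.
$2040.5: truthful payoff $981.4, deviation payoff $0 → loss $981.4.
$1182.7: outcomes coincide → loss $0.
$2263.9: truthful payoff $758, deviation payoff $0 → loss $758.
$4855.1: outcomes coincide → loss $0.
Total loss = $1444.7 + $981.4 + $758 = $3184.1.
Because the price is fixed by the runner-up's bid, deviating from your value can only change a good outcome into a bad one — never the reverse.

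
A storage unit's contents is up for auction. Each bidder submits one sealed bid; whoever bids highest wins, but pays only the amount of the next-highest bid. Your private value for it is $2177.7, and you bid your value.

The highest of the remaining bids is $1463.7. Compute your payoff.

$714

Your bid $2177.7 exceeds the highest competing bid $1463.7, so you win.
In a second-price auction the winner pays the second-highest bid, $1463.7.
Payoff = value − price = $2177.7 − $1463.7 = $714.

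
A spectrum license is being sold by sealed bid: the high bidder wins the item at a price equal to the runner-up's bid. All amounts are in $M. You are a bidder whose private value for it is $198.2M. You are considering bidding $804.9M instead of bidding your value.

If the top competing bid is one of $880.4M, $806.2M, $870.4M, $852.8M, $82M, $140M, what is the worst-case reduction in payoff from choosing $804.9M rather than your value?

$0M

$880.4M: same outcome either way → loss $0M.
$806.2M: same outcome either way → loss $0M.
$870.4M: same outcome either way → loss $0M.
$852.8M: same outcome either way → loss $0M.
$82M: same outcome either way → loss $0M.
$140M: same outcome either way → loss $0M.
Maximum loss: $0M.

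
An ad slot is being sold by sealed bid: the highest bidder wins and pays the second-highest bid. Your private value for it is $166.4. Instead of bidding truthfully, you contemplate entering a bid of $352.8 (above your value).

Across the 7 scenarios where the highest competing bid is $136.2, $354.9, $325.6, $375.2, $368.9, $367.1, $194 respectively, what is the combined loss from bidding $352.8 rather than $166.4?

The deviation costs you only when the competing bid falls strictly between $166.4 and $352.8; elsewhere both bids give the same outcome.
$136.2: outcomes coincide → loss $0.
$354.9: outcomes coincide → loss $0.
$325.6: truthful payoff $0, deviation payoff −$159.2 → loss $159.2.
$375.2: outcomes coincide → loss $0.
$368.9: outcomes coincide → loss $0.
$367.1: outcomes coincide → loss $0.
$194: truthful payoff $0, deviation payoff −$27.6 → loss $27.6.
Total loss = $159.2 + $27.6 = $186.8.

$186.8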